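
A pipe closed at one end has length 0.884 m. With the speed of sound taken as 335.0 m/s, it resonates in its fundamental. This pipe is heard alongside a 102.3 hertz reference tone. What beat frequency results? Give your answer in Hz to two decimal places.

7.56 Hz

Closed pipe (odd harmonics): f_n = n·v/(4L) = 1·335.0/(4·0.884) = 94.7398 Hz.
f_beat = |94.7398 − 102.3| = 7.56 Hz.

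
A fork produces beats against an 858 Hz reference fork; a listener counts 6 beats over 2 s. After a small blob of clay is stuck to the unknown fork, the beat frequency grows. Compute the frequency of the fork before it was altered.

Beat frequency = 6/2 = 3 Hz.
|f − 858| = 3, so the fork was at either 855 Hz or 861 Hz.
Adding mass to a fork lowers its frequency; the adjustment lowers the fork's frequency.
The beat rate rose, so the adjustment moved the fork further from 858 Hz — it was already below the reference.

855 Hz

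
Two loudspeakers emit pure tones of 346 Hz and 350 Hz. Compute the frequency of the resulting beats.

The beat frequency equals the magnitude of the frequency difference.
|346 − 350| = 4 Hz.

4 Hz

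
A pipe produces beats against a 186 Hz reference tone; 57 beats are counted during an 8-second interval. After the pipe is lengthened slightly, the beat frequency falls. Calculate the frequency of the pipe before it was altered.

193.125 Hz

Beat frequency = 57/8 = 7.125 Hz.
|f − 186| = 7.125, so the pipe was at either 178.875 Hz or 193.125 Hz.
A longer pipe has a lower fundamental; the adjustment lowers the pipe's frequency.
The beat rate fell, so the adjustment moved the pipe toward 186 Hz — it must have started above the reference.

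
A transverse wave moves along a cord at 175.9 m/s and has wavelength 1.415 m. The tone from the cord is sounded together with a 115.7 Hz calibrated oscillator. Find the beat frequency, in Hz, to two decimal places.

Source frequency f = v/λ = 175.9/1.415 = 124.3110 Hz.
f_beat = |124.3110 − 115.7| = 8.61 Hz.

8.61 Hz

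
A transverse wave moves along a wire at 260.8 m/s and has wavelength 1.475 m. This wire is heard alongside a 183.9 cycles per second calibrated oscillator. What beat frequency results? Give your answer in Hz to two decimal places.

Source frequency f = v/λ = 260.8/1.475 = 176.8136 Hz.
f_beat = |176.8136 − 183.9| = 7.09 Hz.

7.09 Hz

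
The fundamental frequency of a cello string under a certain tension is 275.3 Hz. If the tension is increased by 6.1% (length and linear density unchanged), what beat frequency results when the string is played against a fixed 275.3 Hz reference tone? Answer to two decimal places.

For a string, f ∝ √T, so the new frequency is 275.3·√1.061 = 283.5724 Hz.
f_beat = |283.5724 − 275.3| = 8.27 Hz.

8.27 Hz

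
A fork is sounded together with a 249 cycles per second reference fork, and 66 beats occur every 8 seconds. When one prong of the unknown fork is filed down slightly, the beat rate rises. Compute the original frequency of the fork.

257.25 Hz

Beat frequency = 66/8 = 8.25 Hz.
|f − 249| = 8.25, so the fork was at either 240.75 Hz or 257.25 Hz.
Filing a prong removes mass and raises the fork's frequency; the adjustment raises the fork's frequency.
The beat rate rose, so the adjustment moved the fork further from 249 Hz — it was already above the reference.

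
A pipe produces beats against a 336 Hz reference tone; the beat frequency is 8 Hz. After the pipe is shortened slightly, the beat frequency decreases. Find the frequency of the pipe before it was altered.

328 Hz

|f − 336| = 8, so the pipe was at either 328 Hz or 344 Hz.
A shorter pipe has a higher fundamental; the adjustment raises the pipe's frequency.
The beat rate fell, so the adjustment moved the pipe toward 336 Hz — it must have started below the reference.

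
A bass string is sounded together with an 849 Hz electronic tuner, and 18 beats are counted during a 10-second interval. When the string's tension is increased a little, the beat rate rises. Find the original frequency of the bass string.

850.8 Hz

Beat frequency = 18/10 = 1.8 Hz.
|f − 849| = 1.8, so the bass string was at either 847.2 Hz or 850.8 Hz.
Higher tension means higher frequency; the adjustment raises the bass string's frequency.
The beat rate rose, so the adjustment moved the bass string further from 849 Hz — it was already above the reference.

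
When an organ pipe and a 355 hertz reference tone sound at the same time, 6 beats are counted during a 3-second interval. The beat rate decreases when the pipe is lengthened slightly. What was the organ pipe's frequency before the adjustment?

Beat frequency = 6/3 = 2 Hz.
|f − 355| = 2, so the organ pipe was at either 353 Hz or 357 Hz.
A longer pipe has a lower fundamental; the adjustment lowers the organ pipe's frequency.
The beat rate fell, so the adjustment moved the organ pipe toward 355 Hz — it must have started above the reference.

357 Hz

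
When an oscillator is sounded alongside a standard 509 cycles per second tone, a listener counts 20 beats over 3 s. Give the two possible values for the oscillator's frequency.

502.3333 Hz or 515.6667 Hz

Beat frequency = 20/3 = 6.6667 Hz.
|f − 509| = 6.6667, so f = 509 ± 6.6667.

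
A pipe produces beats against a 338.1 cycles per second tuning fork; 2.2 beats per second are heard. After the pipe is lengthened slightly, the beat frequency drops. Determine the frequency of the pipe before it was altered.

340.3 Hz

|f − 338.1| = 2.2, so the pipe was at either 335.9 Hz or 340.3 Hz.
A longer pipe has a lower fundamental; the adjustment lowers the pipe's frequency.
The beat rate fell, so the adjustment moved the pipe toward 338.1 Hz — it must have started above the reference.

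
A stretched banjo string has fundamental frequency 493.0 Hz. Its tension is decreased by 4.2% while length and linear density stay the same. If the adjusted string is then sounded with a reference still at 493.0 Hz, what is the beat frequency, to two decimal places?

10.46 Hz

For a string, f ∝ √T, so the new frequency is 493.0·√0.958 = 482.5359 Hz.
f_beat = |482.5359 − 493.0| = 10.46 Hz.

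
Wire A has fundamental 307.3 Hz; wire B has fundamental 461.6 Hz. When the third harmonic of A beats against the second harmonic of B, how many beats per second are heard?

Third harmonic of the first: 3·307.3 = 921.9 Hz.
Second harmonic of the second: 2·461.6 = 923.2 Hz.
f_beat = |921.9 − 923.2| = 1.3 Hz.

1.3 Hz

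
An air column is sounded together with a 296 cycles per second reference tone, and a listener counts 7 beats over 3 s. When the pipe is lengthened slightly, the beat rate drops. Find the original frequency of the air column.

298.3333 Hz

Beat frequency = 7/3 = 2.3333 Hz.
|f − 296| = 2.3333, so the air column was at either 293.6667 Hz or 298.3333 Hz.
A longer pipe has a lower fundamental; the adjustment lowers the air column's frequency.
The beat rate fell, so the adjustment moved the air column toward 296 Hz — it must have started above the reference.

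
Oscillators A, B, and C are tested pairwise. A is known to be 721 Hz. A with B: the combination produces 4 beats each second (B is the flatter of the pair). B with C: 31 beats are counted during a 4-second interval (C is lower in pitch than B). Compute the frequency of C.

709.25 Hz

B is below A, so f_B = 721 − 4 = 717 Hz.
B–C: Beat frequency = 31/4 = 7.75 Hz.
C is below B, so f_C = 717 − 7.75 = 709.25 Hz.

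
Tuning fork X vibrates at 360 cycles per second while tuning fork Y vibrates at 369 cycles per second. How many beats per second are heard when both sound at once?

9 Hz

Beats arise from superposition of two nearby frequencies; the beat rate is |f₁ − f₂|.
|360 − 369| = 9 Hz.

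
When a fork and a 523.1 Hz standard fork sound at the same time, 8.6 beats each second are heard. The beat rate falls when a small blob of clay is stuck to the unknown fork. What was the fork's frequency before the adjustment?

531.7 Hz

|f − 523.1| = 8.6, so the fork was at either 514.5 Hz or 531.7 Hz.
Adding mass to a fork lowers its frequency; the adjustment lowers the fork's frequency.
The beat rate fell, so the adjustment moved the fork toward 523.1 Hz — it must have started above the reference.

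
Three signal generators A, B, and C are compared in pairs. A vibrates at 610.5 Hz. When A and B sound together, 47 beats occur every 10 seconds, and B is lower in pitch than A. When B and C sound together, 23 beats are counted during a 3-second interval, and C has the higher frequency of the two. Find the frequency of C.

613.4667 Hz

A–B: Beat frequency = 47/10 = 4.7 Hz.
B is below A, so f_B = 610.5 − 4.7 = 605.8 Hz.
B–C: Beat frequency = 23/3 = 7.6667 Hz.
C is above B, so f_C = 605.8 + 7.6667 = 613.4667 Hz.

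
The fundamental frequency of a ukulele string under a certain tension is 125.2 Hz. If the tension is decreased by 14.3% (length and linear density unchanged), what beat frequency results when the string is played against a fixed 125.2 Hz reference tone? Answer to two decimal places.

9.30 Hz

For a string, f ∝ √T, so the new frequency is 125.2·√0.857 = 115.9030 Hz.
f_beat = |115.9030 − 125.2| = 9.30 Hz.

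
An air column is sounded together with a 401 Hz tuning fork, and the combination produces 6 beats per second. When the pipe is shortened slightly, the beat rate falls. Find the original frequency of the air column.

395 Hz

|f − 401| = 6, so the air column was at either 395 Hz or 407 Hz.
A shorter pipe has a higher fundamental; the adjustment raises the air column's frequency.
The beat rate fell, so the adjustment moved the air column toward 401 Hz — it must have started below the reference.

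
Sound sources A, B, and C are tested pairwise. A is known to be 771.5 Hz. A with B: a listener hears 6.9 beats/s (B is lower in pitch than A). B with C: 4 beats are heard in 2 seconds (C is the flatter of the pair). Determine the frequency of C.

762.6 Hz

B is below A, so f_B = 771.5 − 6.9 = 764.6 Hz.
B–C: Beat frequency = 4/2 = 2 Hz.
C is below B, so f_C = 764.6 − 2 = 762.6 Hz.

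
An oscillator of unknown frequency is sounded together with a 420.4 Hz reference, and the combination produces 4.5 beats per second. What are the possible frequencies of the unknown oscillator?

415.9 Hz or 424.9 Hz

|f − 420.4| = 4.5, so f = 420.4 ± 4.5.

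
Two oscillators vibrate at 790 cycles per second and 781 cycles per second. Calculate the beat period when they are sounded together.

f_beat = |790 − 781| = 9 Hz.
Beat period T = 1 / f_beat = 1 / 9 s.

0.111 s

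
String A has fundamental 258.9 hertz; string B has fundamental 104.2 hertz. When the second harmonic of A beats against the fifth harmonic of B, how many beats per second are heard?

3.2 Hz

Second harmonic of the first: 2·258.9 = 517.8 Hz.
Fifth harmonic of the second: 5·104.2 = 521.0 Hz.
f_beat = |517.8 − 521.0| = 3.2 Hz.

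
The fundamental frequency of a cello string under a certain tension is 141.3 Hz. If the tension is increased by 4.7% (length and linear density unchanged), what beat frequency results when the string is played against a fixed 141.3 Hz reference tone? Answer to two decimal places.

For a string, f ∝ √T, so the new frequency is 141.3·√1.047 = 144.5824 Hz.
f_beat = |144.5824 − 141.3| = 3.28 Hz.

3.28 Hz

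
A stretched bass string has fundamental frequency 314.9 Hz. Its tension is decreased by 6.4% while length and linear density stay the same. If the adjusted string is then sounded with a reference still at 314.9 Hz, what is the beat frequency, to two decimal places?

For a string, f ∝ √T, so the new frequency is 314.9·√0.936 = 304.6566 Hz.
f_beat = |304.6566 − 314.9| = 10.24 Hz.

10.24 Hz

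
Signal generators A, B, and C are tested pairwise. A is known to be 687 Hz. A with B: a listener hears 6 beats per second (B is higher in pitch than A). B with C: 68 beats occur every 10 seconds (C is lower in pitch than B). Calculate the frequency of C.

B is above A, so f_B = 687 + 6 = 693 Hz.
B–C: Beat frequency = 68/10 = 6.8 Hz.
C is below B, so f_C = 693 − 6.8 = 686.2 Hz.

686.2 Hz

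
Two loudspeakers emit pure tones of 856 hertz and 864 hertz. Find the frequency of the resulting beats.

f_beat = |f₁ − f₂|.
|856 − 864| = 8 Hz.

8 Hz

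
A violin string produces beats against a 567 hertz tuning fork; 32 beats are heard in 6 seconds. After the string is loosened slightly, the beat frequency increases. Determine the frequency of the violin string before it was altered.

Beat frequency = 32/6 = 5.3333 Hz.
|f − 567| = 5.3333, so the violin string was at either 561.6667 Hz or 572.3333 Hz.
Reducing tension lowers a string's frequency; the adjustment lowers the violin string's frequency.
The beat rate rose, so the adjustment moved the violin string further from 567 Hz — it was already below the reference.

561.6667 Hz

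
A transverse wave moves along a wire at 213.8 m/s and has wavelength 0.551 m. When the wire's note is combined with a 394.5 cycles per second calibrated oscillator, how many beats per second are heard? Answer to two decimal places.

Source frequency f = v/λ = 213.8/0.551 = 388.0218 Hz.
f_beat = |388.0218 − 394.5| = 6.48 Hz.

6.48 Hz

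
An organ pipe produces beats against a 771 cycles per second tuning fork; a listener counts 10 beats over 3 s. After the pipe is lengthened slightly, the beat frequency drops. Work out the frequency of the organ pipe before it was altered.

774.3333 Hz

Beat frequency = 10/3 = 3.3333 Hz.
|f − 771| = 3.3333, so the organ pipe was at either 767.6667 Hz or 774.3333 Hz.
A longer pipe has a lower fundamental; the adjustment lowers the organ pipe's frequency.
The beat rate fell, so the adjustment moved the organ pipe toward 771 Hz — it must have started above the reference.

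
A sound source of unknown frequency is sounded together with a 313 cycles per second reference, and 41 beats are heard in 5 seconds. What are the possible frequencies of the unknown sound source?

304.8 Hz or 321.2 Hz

Beat frequency = 41/5 = 8.2 Hz.
|f − 313| = 8.2, so f = 313 ± 8.2.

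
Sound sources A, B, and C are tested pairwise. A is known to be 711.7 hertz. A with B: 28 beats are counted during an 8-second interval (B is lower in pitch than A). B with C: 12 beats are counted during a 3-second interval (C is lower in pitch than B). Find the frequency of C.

A–B: Beat frequency = 28/8 = 3.5 Hz.
B is below A, so f_B = 711.7 − 3.5 = 708.2 Hz.
B–C: Beat frequency = 12/3 = 4 Hz.
C is below B, so f_C = 708.2 − 4 = 704.2 Hz.

704.2 Hz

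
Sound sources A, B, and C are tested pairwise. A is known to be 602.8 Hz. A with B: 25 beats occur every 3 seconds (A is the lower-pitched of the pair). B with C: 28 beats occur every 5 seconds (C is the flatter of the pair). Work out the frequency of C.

A–B: Beat frequency = 25/3 = 8.3333 Hz.
B is above A, so f_B = 602.8 + 8.3333 = 611.1333 Hz.
B–C: Beat frequency = 28/5 = 5.6 Hz.
C is below B, so f_C = 611.1333 − 5.6 = 605.5333 Hz.

605.5333 Hz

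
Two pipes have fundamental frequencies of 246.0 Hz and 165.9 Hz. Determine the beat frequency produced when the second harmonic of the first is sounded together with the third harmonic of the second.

5.7 Hz

Second harmonic of the first: 2·246.0 = 492.0 Hz.
Third harmonic of the second: 3·165.9 = 497.7 Hz.
f_beat = |492.0 − 497.7| = 5.7 Hz.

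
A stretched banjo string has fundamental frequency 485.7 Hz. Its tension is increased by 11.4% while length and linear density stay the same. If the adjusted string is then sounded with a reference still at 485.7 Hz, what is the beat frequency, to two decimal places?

26.94 Hz

For a string, f ∝ √T, so the new frequency is 485.7·√1.114 = 512.6379 Hz.
f_beat = |512.6379 − 485.7| = 26.94 Hz.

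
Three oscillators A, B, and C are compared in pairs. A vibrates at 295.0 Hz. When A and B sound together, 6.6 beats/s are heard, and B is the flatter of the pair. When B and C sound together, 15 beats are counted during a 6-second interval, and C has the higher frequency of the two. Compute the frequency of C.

B is below A, so f_B = 295.0 − 6.6 = 288.4 Hz.
B–C: Beat frequency = 15/6 = 2.5 Hz.
C is above B, so f_C = 288.4 + 2.5 = 290.9 Hz.

290.9 Hz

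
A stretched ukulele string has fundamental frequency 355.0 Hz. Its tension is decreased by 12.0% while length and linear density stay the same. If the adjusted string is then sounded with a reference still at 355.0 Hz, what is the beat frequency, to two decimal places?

For a string, f ∝ √T, so the new frequency is 355.0·√0.880 = 333.0195 Hz.
f_beat = |333.0195 − 355.0| = 21.98 Hz.

21.98 Hz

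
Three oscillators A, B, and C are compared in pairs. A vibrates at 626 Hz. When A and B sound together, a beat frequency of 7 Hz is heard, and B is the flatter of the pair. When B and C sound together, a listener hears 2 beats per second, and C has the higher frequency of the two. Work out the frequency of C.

B is below A, so f_B = 626 − 7 = 619 Hz.
C is above B, so f_C = 619 + 2 = 621 Hz.

621 Hz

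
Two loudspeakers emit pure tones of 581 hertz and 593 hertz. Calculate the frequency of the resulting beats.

12 Hz

Beats arise from superposition of two nearby frequencies; the beat rate is |f₁ − f₂|.
|581 − 593| = 12 Hz.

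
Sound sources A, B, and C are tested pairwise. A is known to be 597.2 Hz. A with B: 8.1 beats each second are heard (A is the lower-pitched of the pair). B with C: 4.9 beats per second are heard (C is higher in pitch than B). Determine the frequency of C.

610.2 Hz

B is above A, so f_B = 597.2 + 8.1 = 605.3 Hz.
C is above B, so f_C = 605.3 + 4.9 = 610.2 Hz.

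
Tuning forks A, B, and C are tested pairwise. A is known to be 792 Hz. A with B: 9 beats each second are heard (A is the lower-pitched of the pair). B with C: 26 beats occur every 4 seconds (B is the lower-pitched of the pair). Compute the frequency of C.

B is above A, so f_B = 792 + 9 = 801 Hz.
B–C: Beat frequency = 26/4 = 6.5 Hz.
C is above B, so f_C = 801 + 6.5 = 807.5 Hz.

807.5 Hz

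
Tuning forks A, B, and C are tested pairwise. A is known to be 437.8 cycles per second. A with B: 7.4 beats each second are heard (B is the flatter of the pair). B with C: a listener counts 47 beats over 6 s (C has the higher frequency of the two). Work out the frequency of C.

438.2333 Hz

B is below A, so f_B = 437.8 − 7.4 = 430.4 Hz.
B–C: Beat frequency = 47/6 = 7.8333 Hz.
C is above B, so f_C = 430.4 + 7.8333 = 438.2333 Hz.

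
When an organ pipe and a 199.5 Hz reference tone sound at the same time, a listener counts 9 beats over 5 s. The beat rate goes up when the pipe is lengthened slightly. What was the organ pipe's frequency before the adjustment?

Beat frequency = 9/5 = 1.8 Hz.
|f − 199.5| = 1.8, so the organ pipe was at either 197.7 Hz or 201.3 Hz.
A longer pipe has a lower fundamental; the adjustment lowers the organ pipe's frequency.
The beat rate rose, so the adjustment moved the organ pipe further from 199.5 Hz — it was already below the reference.

197.7 Hz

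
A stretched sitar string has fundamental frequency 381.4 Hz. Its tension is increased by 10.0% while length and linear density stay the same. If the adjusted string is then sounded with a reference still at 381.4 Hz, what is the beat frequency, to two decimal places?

For a string, f ∝ √T, so the new frequency is 381.4·√1.100 = 400.0157 Hz.
f_beat = |400.0157 − 381.4| = 18.62 Hz.

18.62 Hz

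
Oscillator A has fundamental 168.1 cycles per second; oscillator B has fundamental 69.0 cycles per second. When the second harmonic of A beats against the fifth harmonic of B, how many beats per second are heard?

8.8 Hz

Second harmonic of the first: 2·168.1 = 336.2 Hz.
Fifth harmonic of the second: 5·69.0 = 345.0 Hz.
f_beat = |336.2 − 345.0| = 8.8 Hz.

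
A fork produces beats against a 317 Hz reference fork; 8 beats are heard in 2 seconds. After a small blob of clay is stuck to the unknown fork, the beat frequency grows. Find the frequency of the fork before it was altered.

313 Hz

Beat frequency = 8/2 = 4 Hz.
|f − 317| = 4, so the fork was at either 313 Hz or 321 Hz.
Adding mass to a fork lowers its frequency; the adjustment lowers the fork's frequency.
The beat rate rose, so the adjustment moved the fork further from 317 Hz — it was already below the reference.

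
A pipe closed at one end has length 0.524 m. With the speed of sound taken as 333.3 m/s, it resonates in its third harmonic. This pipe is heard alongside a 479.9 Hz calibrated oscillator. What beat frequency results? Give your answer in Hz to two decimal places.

Closed pipe (odd harmonics): f_n = n·v/(4L) = 3·333.3/(4·0.524) = 477.0515 Hz.
f_beat = |477.0515 − 479.9| = 2.85 Hz.

2.85 Hz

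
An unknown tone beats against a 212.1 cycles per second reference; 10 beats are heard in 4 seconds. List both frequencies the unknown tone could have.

209.6 Hz or 214.6 Hz

Beat frequency = 10/4 = 2.5 Hz.
|f − 212.1| = 2.5, so f = 212.1 ± 2.5.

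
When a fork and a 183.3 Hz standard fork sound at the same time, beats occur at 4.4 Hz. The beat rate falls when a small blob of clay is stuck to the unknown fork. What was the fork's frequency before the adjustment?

187.7 Hz

|f − 183.3| = 4.4, so the fork was at either 178.9 Hz or 187.7 Hz.
Adding mass to a fork lowers its frequency; the adjustment lowers the fork's frequency.
The beat rate fell, so the adjustment moved the fork toward 183.3 Hz — it must have started above the reference.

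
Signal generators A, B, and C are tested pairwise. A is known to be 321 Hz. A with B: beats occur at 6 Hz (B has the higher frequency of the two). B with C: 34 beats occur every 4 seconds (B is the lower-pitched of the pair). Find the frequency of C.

B is above A, so f_B = 321 + 6 = 327 Hz.
B–C: Beat frequency = 34/4 = 8.5 Hz.
C is above B, so f_C = 327 + 8.5 = 335.5 Hz.

335.5 Hz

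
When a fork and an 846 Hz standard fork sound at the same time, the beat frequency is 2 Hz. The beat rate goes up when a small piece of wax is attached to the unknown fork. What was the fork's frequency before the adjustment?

|f − 846| = 2, so the fork was at either 844 Hz or 848 Hz.
Loading a fork with wax lowers its frequency; the adjustment lowers the fork's frequency.
The beat rate rose, so the adjustment moved the fork further from 846 Hz — it was already below the reference.

844 Hz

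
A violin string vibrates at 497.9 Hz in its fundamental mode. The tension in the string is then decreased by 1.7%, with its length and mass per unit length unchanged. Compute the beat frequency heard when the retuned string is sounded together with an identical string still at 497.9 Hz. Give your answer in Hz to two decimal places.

4.25 Hz

For a string, f ∝ √T, so the new frequency is 497.9·√0.983 = 493.6497 Hz.
f_beat = |493.6497 − 497.9| = 4.25 Hz.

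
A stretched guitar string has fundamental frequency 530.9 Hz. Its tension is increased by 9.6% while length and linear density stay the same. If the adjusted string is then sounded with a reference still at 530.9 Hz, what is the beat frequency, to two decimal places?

24.90 Hz

For a string, f ∝ √T, so the new frequency is 530.9·√1.096 = 555.7993 Hz.
f_beat = |555.7993 − 530.9| = 24.90 Hz.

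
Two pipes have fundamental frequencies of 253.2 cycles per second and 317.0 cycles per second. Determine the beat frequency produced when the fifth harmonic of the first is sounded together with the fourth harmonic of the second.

2.0 Hz

Fifth harmonic of the first: 5·253.2 = 1266.0 Hz.
Fourth harmonic of the second: 4·317.0 = 1268.0 Hz.
f_beat = |1266.0 − 1268.0| = 2.0 Hz.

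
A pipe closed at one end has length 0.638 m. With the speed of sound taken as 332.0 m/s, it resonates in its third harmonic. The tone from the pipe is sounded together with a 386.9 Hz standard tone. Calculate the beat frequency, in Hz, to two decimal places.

3.38 Hz

Closed pipe (odd harmonics): f_n = n·v/(4L) = 3·332.0/(4·0.638) = 390.2821 Hz.
f_beat = |390.2821 − 386.9| = 3.38 Hz.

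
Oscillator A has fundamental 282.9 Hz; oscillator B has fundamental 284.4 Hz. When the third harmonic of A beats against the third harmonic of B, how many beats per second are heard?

4.5 Hz

Third harmonic of the first: 3·282.9 = 848.7 Hz.
Third harmonic of the second: 3·284.4 = 853.2 Hz.
f_beat = |848.7 − 853.2| = 4.5 Hz.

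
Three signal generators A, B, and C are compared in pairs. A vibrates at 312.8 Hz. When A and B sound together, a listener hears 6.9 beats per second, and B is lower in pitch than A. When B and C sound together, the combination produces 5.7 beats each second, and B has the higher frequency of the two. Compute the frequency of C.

300.2 Hz

B is below A, so f_B = 312.8 − 6.9 = 305.9 Hz.
C is below B, so f_C = 305.9 − 5.7 = 300.2 Hz.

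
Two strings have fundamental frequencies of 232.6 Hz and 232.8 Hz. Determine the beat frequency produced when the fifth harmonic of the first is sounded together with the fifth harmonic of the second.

Fifth harmonic of the first: 5·232.6 = 1163.0 Hz.
Fifth harmonic of the second: 5·232.8 = 1164.0 Hz.
f_beat = |1163.0 − 1164.0| = 1.0 Hz.

1.0 Hz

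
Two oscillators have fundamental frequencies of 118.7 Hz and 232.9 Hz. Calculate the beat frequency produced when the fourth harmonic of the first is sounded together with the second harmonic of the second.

9.0 Hz

Fourth harmonic of the first: 4·118.7 = 474.8 Hz.
Second harmonic of the second: 2·232.9 = 465.8 Hz.
f_beat = |474.8 − 465.8| = 9.0 Hz.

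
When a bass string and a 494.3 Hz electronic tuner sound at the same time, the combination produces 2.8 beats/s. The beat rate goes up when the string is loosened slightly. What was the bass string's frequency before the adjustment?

491.5 Hz

|f − 494.3| = 2.8, so the bass string was at either 491.5 Hz or 497.1 Hz.
Reducing tension lowers a string's frequency; the adjustment lowers the bass string's frequency.
The beat rate rose, so the adjustment moved the bass string further from 494.3 Hz — it was already below the reference.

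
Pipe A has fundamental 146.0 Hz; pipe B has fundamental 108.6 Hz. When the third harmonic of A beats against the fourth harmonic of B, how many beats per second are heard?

Third harmonic of the first: 3·146.0 = 438.0 Hz.
Fourth harmonic of the second: 4·108.6 = 434.4 Hz.
f_beat = |438.0 − 434.4| = 3.6 Hz.

3.6 Hz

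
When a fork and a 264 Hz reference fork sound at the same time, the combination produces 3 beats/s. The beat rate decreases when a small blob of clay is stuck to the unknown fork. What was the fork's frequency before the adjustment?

267 Hz

|f − 264| = 3, so the fork was at either 261 Hz or 267 Hz.
Adding mass to a fork lowers its frequency; the adjustment lowers the fork's frequency.
The beat rate fell, so the adjustment moved the fork toward 264 Hz — it must have started above the reference.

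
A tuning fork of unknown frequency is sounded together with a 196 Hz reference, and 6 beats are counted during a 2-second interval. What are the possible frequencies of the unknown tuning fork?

Beat frequency = 6/2 = 3 Hz.
|f − 196| = 3, so f = 196 ± 3.

193 Hz or 199 Hz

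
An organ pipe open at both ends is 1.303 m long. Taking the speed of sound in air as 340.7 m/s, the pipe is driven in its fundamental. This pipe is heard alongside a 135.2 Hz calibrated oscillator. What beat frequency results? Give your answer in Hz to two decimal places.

Open pipe: f_n = n·v/(2L) = 1·340.7/(2·1.303) = 130.7368 Hz.
f_beat = |130.7368 − 135.2| = 4.46 Hz.

4.46 Hz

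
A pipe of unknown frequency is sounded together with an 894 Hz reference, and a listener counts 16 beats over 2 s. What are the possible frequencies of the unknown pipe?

886 Hz or 902 Hz

Beat frequency = 16/2 = 8 Hz.
|f − 894| = 8, so f = 894 ± 8.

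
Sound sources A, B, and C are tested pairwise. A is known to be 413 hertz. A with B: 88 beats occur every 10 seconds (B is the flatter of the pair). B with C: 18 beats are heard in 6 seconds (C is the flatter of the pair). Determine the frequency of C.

A–B: Beat frequency = 88/10 = 8.8 Hz.
B is below A, so f_B = 413 − 8.8 = 404.2 Hz.
B–C: Beat frequency = 18/6 = 3 Hz.
C is below B, so f_C = 404.2 − 3 = 401.2 Hz.

401.2 Hz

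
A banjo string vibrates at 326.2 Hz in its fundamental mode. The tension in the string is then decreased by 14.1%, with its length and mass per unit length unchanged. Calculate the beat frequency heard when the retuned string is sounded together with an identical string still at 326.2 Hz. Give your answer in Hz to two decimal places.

For a string, f ∝ √T, so the new frequency is 326.2·√0.859 = 302.3295 Hz.
f_beat = |302.3295 − 326.2| = 23.87 Hz.

23.87 Hz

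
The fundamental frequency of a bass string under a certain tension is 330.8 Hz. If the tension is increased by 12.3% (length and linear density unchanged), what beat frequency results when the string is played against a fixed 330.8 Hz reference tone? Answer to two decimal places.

19.75 Hz

For a string, f ∝ √T, so the new frequency is 330.8·√1.123 = 350.5544 Hz.
f_beat = |350.5544 − 330.8| = 19.75 Hz.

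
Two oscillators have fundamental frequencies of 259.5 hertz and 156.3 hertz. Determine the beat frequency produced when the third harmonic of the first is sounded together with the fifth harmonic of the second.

Third harmonic of the first: 3·259.5 = 778.5 Hz.
Fifth harmonic of the second: 5·156.3 = 781.5 Hz.
f_beat = |778.5 − 781.5| = 3.0 Hz.

3.0 Hz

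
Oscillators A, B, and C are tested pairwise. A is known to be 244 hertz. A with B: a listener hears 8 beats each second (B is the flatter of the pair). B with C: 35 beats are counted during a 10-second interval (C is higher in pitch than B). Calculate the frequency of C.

B is below A, so f_B = 244 − 8 = 236 Hz.
B–C: Beat frequency = 35/10 = 3.5 Hz.
C is above B, so f_C = 236 + 3.5 = 239.5 Hz.

239.5 Hz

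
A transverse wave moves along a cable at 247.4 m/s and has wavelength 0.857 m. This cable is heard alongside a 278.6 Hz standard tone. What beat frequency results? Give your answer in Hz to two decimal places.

10.08 Hz

Source frequency f = v/λ = 247.4/0.857 = 288.6814 Hz.
f_beat = |288.6814 − 278.6| = 10.08 Hz.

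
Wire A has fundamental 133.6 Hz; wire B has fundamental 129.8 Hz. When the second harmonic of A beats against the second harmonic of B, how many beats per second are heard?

Second harmonic of the first: 2·133.6 = 267.2 Hz.
Second harmonic of the second: 2·129.8 = 259.6 Hz.
f_beat = |267.2 − 259.6| = 7.6 Hz.

7.6 Hz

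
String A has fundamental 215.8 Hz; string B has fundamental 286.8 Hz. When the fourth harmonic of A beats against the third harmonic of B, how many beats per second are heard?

2.8 Hz

Fourth harmonic of the first: 4·215.8 = 863.2 Hz.
Third harmonic of the second: 3·286.8 = 860.4 Hz.
f_beat = |863.2 − 860.4| = 2.8 Hz.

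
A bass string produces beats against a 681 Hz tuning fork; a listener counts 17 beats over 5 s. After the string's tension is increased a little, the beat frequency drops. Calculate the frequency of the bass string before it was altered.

677.6 Hz

Beat frequency = 17/5 = 3.4 Hz.
|f − 681| = 3.4, so the bass string was at either 677.6 Hz or 684.4 Hz.
Higher tension means higher frequency; the adjustment raises the bass string's frequency.
The beat rate fell, so the adjustment moved the bass string toward 681 Hz — it must have started below the reference.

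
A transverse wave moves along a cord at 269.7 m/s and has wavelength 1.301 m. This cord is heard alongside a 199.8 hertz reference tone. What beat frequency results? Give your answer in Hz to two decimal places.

Source frequency f = v/λ = 269.7/1.301 = 207.3021 Hz.
f_beat = |207.3021 − 199.8| = 7.50 Hz.

7.50 Hz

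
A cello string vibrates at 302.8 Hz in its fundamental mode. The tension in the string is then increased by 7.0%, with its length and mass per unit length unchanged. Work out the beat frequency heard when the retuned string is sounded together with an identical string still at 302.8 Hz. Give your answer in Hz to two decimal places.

10.42 Hz

For a string, f ∝ √T, so the new frequency is 302.8·√1.070 = 313.2188 Hz.
f_beat = |313.2188 − 302.8| = 10.42 Hz.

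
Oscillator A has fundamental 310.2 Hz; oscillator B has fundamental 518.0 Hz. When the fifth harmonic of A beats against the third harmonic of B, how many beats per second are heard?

3.0 Hz

Fifth harmonic of the first: 5·310.2 = 1551.0 Hz.
Third harmonic of the second: 3·518.0 = 1554.0 Hz.
f_beat = |1551.0 − 1554.0| = 3.0 Hz.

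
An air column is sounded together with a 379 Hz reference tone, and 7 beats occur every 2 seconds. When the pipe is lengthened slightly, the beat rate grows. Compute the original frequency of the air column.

375.5 Hz

Beat frequency = 7/2 = 3.5 Hz.
|f − 379| = 3.5, so the air column was at either 375.5 Hz or 382.5 Hz.
A longer pipe has a lower fundamental; the adjustment lowers the air column's frequency.
The beat rate rose, so the adjustment moved the air column further from 379 Hz — it was already below the reference.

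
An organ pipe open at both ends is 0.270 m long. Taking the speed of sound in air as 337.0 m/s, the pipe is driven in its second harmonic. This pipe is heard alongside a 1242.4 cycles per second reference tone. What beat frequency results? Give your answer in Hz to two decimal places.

5.75 Hz

Open pipe: f_n = n·v/(2L) = 2·337.0/(2·0.270) = 1248.1481 Hz.
f_beat = |1248.1481 − 1242.4| = 5.75 Hz.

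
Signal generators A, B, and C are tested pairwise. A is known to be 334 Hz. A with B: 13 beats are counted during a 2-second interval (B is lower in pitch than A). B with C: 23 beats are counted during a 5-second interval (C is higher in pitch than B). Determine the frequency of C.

332.1 Hz

A–B: Beat frequency = 13/2 = 6.5 Hz.
B is below A, so f_B = 334 − 6.5 = 327.5 Hz.
B–C: Beat frequency = 23/5 = 4.6 Hz.
C is above B, so f_C = 327.5 + 4.6 = 332.1 Hz.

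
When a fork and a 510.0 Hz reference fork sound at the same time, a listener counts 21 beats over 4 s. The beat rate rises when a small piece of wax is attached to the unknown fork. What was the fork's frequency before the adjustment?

504.75 Hz

Beat frequency = 21/4 = 5.25 Hz.
|f − 510.0| = 5.25, so the fork was at either 504.75 Hz or 515.25 Hz.
Loading a fork with wax lowers its frequency; the adjustment lowers the fork's frequency.
The beat rate rose, so the adjustment moved the fork further from 510.0 Hz — it was already below the reference.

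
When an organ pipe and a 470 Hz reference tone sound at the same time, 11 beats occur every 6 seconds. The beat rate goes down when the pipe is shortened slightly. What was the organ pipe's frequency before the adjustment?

Beat frequency = 11/6 = 1.8333 Hz.
|f − 470| = 1.8333, so the organ pipe was at either 468.1667 Hz or 471.8333 Hz.
A shorter pipe has a higher fundamental; the adjustment raises the organ pipe's frequency.
The beat rate fell, so the adjustment moved the organ pipe toward 470 Hz — it must have started below the reference.

468.1667 Hz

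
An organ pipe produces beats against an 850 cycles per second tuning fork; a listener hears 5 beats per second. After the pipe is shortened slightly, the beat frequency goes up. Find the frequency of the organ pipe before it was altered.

855 Hz

|f − 850| = 5, so the organ pipe was at either 845 Hz or 855 Hz.
A shorter pipe has a higher fundamental; the adjustment raises the organ pipe's frequency.
The beat rate rose, so the adjustment moved the organ pipe further from 850 Hz — it was already above the reference.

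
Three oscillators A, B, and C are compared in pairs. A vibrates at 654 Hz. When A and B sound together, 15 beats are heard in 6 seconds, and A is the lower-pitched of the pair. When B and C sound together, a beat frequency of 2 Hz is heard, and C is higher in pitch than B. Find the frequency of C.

A–B: Beat frequency = 15/6 = 2.5 Hz.
B is above A, so f_B = 654 + 2.5 = 656.5 Hz.
C is above B, so f_C = 656.5 + 2 = 658.5 Hz.

658.5 Hz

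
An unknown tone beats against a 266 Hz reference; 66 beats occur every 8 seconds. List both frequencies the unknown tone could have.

Beat frequency = 66/8 = 8.25 Hz.
|f − 266| = 8.25, so f = 266 ± 8.25.

257.75 Hz or 274.25 Hz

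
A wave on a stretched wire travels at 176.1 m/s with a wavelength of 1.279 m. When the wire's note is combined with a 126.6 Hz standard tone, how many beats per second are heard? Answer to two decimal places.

Source frequency f = v/λ = 176.1/1.279 = 137.6857 Hz.
f_beat = |137.6857 − 126.6| = 11.09 Hz.

11.09 Hz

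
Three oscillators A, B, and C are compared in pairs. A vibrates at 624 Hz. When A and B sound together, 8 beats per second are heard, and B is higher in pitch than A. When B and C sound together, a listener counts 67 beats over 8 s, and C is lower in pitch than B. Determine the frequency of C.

623.625 Hz

B is above A, so f_B = 624 + 8 = 632 Hz.
B–C: Beat frequency = 67/8 = 8.375 Hz.
C is below B, so f_C = 632 − 8.375 = 623.625 Hz.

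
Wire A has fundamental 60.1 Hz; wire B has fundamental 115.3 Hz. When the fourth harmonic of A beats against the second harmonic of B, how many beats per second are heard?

Fourth harmonic of the first: 4·60.1 = 240.4 Hz.
Second harmonic of the second: 2·115.3 = 230.6 Hz.
f_beat = |240.4 − 230.6| = 9.8 Hz.

9.8 Hz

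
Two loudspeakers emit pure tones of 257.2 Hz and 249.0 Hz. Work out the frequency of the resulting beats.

8.2 Hz

Beats arise from superposition of two nearby frequencies; the beat rate is |f₁ − f₂|.
|257.2 − 249.0| = 8.2 Hz.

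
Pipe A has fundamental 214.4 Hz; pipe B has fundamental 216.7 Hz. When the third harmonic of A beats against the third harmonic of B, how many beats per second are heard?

Third harmonic of the first: 3·214.4 = 643.2 Hz.
Third harmonic of the second: 3·216.7 = 650.1 Hz.
f_beat = |643.2 − 650.1| = 6.9 Hz.

6.9 Hz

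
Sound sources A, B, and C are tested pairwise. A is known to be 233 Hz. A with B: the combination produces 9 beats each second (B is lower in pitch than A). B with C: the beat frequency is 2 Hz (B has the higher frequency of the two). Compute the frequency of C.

B is below A, so f_B = 233 − 9 = 224 Hz.
C is below B, so f_C = 224 − 2 = 222 Hz.

222 Hz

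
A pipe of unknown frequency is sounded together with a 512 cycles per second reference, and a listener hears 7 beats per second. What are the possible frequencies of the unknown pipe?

|f − 512| = 7, so f = 512 ± 7.

505 Hz or 519 Hz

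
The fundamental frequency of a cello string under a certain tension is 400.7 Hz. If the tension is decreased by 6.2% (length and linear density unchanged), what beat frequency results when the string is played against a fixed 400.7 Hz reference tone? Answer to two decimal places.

12.62 Hz

For a string, f ∝ √T, so the new frequency is 400.7·√0.938 = 388.0796 Hz.
f_beat = |388.0796 − 400.7| = 12.62 Hz.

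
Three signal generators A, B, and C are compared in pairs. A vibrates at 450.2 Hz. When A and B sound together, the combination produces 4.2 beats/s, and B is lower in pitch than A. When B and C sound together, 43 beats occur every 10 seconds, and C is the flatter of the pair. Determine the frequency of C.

441.7 Hz

B is below A, so f_B = 450.2 − 4.2 = 446 Hz.
B–C: Beat frequency = 43/10 = 4.3 Hz.
C is below B, so f_C = 446 − 4.3 = 441.7 Hz.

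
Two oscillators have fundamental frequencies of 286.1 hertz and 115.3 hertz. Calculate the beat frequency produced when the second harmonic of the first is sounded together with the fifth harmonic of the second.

Second harmonic of the first: 2·286.1 = 572.2 Hz.
Fifth harmonic of the second: 5·115.3 = 576.5 Hz.
f_beat = |572.2 − 576.5| = 4.3 Hz.

4.3 Hz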